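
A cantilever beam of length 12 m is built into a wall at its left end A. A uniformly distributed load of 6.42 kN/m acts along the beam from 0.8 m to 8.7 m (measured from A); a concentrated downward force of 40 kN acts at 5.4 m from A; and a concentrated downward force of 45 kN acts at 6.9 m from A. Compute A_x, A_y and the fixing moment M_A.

A_x = 0, A_y = 135.7 kN, M_A = 767.4 kN·m

Resultant of the distributed load: 6.42 × 7.9 = 50.718 kN at 4.75 m from A.
ΣF_x = 0: A_x = 0.
ΣF_y = 0: A_y − 6.42·7.9 − 40 − 45 = 0 → A_y = 135.7 kN.
ΣM about A: M_A − (6.42·7.9)·4.75 − 40·5.4 − 45·6.9 = 0 → M_A = 767.4 kN·m.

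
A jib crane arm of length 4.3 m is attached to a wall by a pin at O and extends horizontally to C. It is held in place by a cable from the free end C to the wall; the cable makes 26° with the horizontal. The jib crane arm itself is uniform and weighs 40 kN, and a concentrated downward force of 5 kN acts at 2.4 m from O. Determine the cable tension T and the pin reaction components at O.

ΣM about O: T·sin26°·4.3 − 40·2.15 − 5·2.4 = 0 → T = 98/(4.3·0.438371) = 51.9895 ≈ 51.99 kN.
ΣF_x = 0: O_x − T·cos26° = 0 → O_x = 51.9895 × 0.898794 = 46.73 kN.
ΣF_y = 0: O_y + T·sin26° − 40 − 5 = 0 → O_y = 45 − 51.9895 × 0.438371 = 22.21 kN.

T = 51.99 kN, O_x = 46.73 kN, O_y = 22.21 kN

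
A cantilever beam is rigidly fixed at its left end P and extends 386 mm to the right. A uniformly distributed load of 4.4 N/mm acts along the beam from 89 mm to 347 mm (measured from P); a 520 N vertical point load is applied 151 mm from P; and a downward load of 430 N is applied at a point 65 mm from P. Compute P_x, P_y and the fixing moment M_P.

Resultant of the distributed load: 4.4 × 258 = 1135.2 N at 218 mm from P.
ΣF_x = 0: P_x = 0.
ΣF_y = 0: P_y − 4.4·258 − 520 − 430 = 0 → P_y = 2085 N.
ΣM about P: M_P − (4.4·258)·218 − 520·151 − 430·65 = 0 → M_P = 353900 N·mm.

P_x = 0, P_y = 2085 N, M_P = 353900 N·mm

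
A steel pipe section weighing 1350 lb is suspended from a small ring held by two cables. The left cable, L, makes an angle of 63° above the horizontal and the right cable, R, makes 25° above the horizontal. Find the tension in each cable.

ΣF_x = 0: −T_L·cos63° + T_R·cos25° = 0 → T_R = 0.500923·T_L.
ΣF_y = 0: T_L·sin63° + T_R·sin25° = 1350.
Substitute: T_L·(0.891007 + 0.500923·0.422618) = 1350 → T_L = 1224.26 ≈ 1224 lb.
Then T_R = 0.500923 × 1224.26 = 613.3 lb.

T_L = 1224 lb, T_R = 613.3 lb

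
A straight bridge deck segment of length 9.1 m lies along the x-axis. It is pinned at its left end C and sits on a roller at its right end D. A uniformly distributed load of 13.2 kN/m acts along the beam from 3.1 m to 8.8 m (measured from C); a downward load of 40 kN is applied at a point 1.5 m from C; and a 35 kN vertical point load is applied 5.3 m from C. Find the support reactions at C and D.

Resultant of the distributed load: 13.2 × 5.7 = 75.24 kN at 5.95 m from C.
Taking moments about C: D_y·9.1 − (13.2·5.7)·5.95 − 40·1.5 − 35·5.3 = 0 → D_y = 693.178/9.1 = 76.1734 ≈ 76.17 kN.
ΣF_y = 0: C_y + 76.1734 − 13.2·5.7 − 40 − 35 = 0 → C_y = 74.07 kN.
ΣF_x = 0: no horizontal applied forces, so C_x = 0.

C_x = 0, C_y = 74.07 kN, D_y = 76.17 kN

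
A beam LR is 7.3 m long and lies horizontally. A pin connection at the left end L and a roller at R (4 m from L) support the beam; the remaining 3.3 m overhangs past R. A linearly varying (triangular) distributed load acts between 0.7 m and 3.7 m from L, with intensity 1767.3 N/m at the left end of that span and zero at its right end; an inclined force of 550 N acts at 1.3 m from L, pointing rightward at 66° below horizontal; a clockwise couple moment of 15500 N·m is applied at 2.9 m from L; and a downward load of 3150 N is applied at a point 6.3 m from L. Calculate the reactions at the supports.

Resultant of the triangular load: ½ × 1767.3 × 3 = 2650.95 N, acting at 1.7 m from L (one-third of the span from the peak).
Taking moments about L: R_y·4 − (½·1767.3·3)·1.7 − 550·sin66°·1.3 − 15500 − 3150·6.3 = 0 → R_y = 40504.8/4 = 10126.2 ≈ 10130 N.
ΣF_y = 0: L_y + 10126.2 − ½·1767.3·3 − 550·sin66° − 3150 = 0 → L_y = -3823 N.
ΣF_x = 0: L_x + 550·cos66° = 0 → L_x = -223.7 N.

L_x = -223.7 N, L_y = -3823 N, R_y = 10130 N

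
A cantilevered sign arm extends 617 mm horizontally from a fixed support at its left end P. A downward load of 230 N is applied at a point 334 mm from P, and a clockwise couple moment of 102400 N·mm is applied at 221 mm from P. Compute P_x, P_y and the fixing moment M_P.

P_x = 0, P_y = 230.0 N, M_P = 179200 N·mm

ΣF_x = 0: P_x = 0.
ΣF_y = 0: P_y − 230 = 0 → P_y = 230.0 N.
ΣM about P: M_P − 230·334 − 102400 = 0 → M_P = 179200 N·mm.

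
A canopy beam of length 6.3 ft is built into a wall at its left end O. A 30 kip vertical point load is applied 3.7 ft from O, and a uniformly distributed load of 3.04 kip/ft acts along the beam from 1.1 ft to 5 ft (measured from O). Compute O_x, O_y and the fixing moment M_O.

O_x = 0, O_y = 41.86 kip, M_O = 147.2 kip·ft

Resultant of the distributed load: 3.04 × 3.9 = 11.856 kip at 3.05 ft from O.
ΣF_x = 0: O_x = 0.
ΣF_y = 0: O_y − 30 − 3.04·3.9 = 0 → O_y = 41.86 kip.
ΣM about O: M_O − 30·3.7 − (3.04·3.9)·3.05 = 0 → M_O = 147.2 kip·ft.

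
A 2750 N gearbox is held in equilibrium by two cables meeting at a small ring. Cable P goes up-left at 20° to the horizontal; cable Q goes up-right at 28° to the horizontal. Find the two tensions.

ΣF_x = 0: −T_P·cos20° + T_Q·cos28° = 0 → T_Q = 1.06427·T_P.
ΣF_y = 0: T_P·sin20° + T_Q·sin28° = 2750.
Substitute: T_P·(0.34202 + 1.06427·0.469472) = 2750 → T_P = 3267.33 ≈ 3267 N.
Then T_Q = 1.06427 × 3267.33 = 3477 N.

T_P = 3267 N, T_Q = 3477 N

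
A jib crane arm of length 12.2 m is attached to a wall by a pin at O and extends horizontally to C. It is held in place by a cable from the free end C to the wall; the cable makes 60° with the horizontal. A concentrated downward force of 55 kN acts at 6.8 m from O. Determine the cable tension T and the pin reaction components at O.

ΣM about O: T·sin60°·12.2 − 55·6.8 = 0 → T = 374/(12.2·0.866025) = 35.3982 ≈ 35.40 kN.
ΣF_x = 0: O_x − T·cos60° = 0 → O_x = 35.3982 × 0.5 = 17.70 kN.
ΣF_y = 0: O_y + T·sin60° − 55 = 0 → O_y = 55 − 35.3982 × 0.866025 = 24.34 kN.

T = 35.40 kN, O_x = 17.70 kN, O_y = 24.34 kN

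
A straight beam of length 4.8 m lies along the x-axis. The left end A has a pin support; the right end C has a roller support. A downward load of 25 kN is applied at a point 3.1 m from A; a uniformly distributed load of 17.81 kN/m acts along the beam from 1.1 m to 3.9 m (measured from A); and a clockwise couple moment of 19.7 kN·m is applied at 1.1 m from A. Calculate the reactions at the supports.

Resultant of the distributed load: 17.81 × 2.8 = 49.868 kN at 2.5 m from A.
ΣM about A: C_y·4.8 − 25·3.1 − (17.81·2.8)·2.5 − 19.7 = 0 → C_y = 221.87/4.8 = 46.2229 ≈ 46.22 kN.
ΣF_y = 0: A_y + 46.2229 − 25 − 17.81·2.8 = 0 → A_y = 28.65 kN.
ΣF_x = 0: no horizontal applied forces, so A_x = 0.

A_x = 0, A_y = 28.65 kN, C_y = 46.22 kN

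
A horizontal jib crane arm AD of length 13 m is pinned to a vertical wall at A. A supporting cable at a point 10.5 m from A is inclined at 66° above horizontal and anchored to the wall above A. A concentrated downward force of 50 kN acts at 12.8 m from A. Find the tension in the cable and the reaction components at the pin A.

ΣM about A: T·sin66°·10.5 − 50·12.8 = 0 → T = 640/(10.5·0.913545) = 66.7207 ≈ 66.72 kN.
ΣF_x = 0: A_x − T·cos66° = 0 → A_x = 66.7207 × 0.406737 = 27.14 kN.
ΣF_y = 0: A_y + T·sin66° − 50 = 0 → A_y = 50 − 66.7207 × 0.913545 = -10.95 kN.

T = 66.72 kN, A_x = 27.14 kN, A_y = -10.95 kN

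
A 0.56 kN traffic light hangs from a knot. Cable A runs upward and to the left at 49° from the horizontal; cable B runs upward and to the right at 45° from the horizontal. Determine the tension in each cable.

T_A = 0.3969 kN, T_B = 0.3683 kN

ΣF_x = 0: −T_A·cos49° + T_B·cos45° = 0 → T_B = 0.927808·T_A.
ΣF_y = 0: T_A·sin49° + T_B·sin45° = 0.56.
Substitute: T_A·(0.75471 + 0.927808·0.707107) = 0.56 → T_A = 0.396946 ≈ 0.3969 kN.
Then T_B = 0.927808 × 0.396946 = 0.3683 kN.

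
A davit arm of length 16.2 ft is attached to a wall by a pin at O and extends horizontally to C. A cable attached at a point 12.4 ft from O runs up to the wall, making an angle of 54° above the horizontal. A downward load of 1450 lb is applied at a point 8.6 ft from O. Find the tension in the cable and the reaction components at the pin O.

T = 1243 lb, O_x = 730.6 lb, O_y = 444.4 lb

ΣM about O: T·sin54°·12.4 − 1450·8.6 = 0 → T = 12470/(12.4·0.809017) = 1243.05 ≈ 1243 lb.
ΣF_x = 0: O_x − T·cos54° = 0 → O_x = 1243.05 × 0.587785 = 730.6 lb.
ΣF_y = 0: O_y + T·sin54° − 1450 = 0 → O_y = 1450 − 1243.05 × 0.809017 = 444.4 lb.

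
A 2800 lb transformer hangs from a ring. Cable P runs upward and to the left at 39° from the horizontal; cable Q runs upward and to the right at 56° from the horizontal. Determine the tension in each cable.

T_P = 1572 lb, T_Q = 2184 lb

ΣF_x = 0: −T_P·cos39° + T_Q·cos56° = 0 → T_Q = 1.38976·T_P.
ΣF_y = 0: T_P·sin39° + T_Q·sin56° = 2800.
Substitute: T_P·(0.62932 + 1.38976·0.829038) = 2800 → T_P = 1571.72 ≈ 1572 lb.
Then T_Q = 1.38976 × 1571.72 = 2184 lb.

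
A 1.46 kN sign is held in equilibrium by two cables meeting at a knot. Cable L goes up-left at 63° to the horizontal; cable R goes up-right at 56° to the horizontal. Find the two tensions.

ΣF_x = 0: −T_L·cos63° + T_R·cos56° = 0 → T_R = 0.811867·T_L.
ΣF_y = 0: T_L·sin63° + T_R·sin56° = 1.46.
Substitute: T_L·(0.891007 + 0.811867·0.829038) = 1.46 → T_L = 0.933459 ≈ 0.9335 kN.
Then T_R = 0.811867 × 0.933459 = 0.7578 kN.

T_L = 0.9335 kN, T_R = 0.7578 kN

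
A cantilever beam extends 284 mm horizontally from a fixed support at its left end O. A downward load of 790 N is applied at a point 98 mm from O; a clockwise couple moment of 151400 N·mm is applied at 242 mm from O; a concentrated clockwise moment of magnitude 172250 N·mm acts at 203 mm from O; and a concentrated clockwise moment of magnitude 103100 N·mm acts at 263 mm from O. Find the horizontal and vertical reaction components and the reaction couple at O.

ΣF_x = 0: O_x = 0.
ΣF_y = 0: O_y − 790 = 0 → O_y = 790.0 N.
ΣM about O: M_O − 790·98 − 151400 − 172250 − 103100 = 0 → M_O = 504200 N·mm.

O_x = 0, O_y = 790.0 N, M_O = 504200 N·mm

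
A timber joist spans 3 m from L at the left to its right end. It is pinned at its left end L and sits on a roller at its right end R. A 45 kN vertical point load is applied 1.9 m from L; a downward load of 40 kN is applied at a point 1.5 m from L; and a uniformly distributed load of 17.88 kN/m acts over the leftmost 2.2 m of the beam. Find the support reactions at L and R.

L_x = 0, L_y = 61.41 kN, R_y = 62.92 kN

Resultant of the distributed load: 17.88 × 2.2 = 39.336 kN at 1.1 m from L.
ΣM about L: R_y·3 − 45·1.9 − 40·1.5 − (17.88·2.2)·1.1 = 0 → R_y = 188.7696/3 = 62.9232 ≈ 62.92 kN.
ΣF_y = 0: L_y + 62.9232 − 45 − 40 − 17.88·2.2 = 0 → L_y = 61.41 kN.
ΣF_x = 0: no horizontal applied forces, so L_x = 0.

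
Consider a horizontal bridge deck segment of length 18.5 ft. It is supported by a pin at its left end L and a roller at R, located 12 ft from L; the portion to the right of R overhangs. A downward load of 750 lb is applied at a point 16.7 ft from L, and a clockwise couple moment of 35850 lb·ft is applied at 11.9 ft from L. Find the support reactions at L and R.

ΣM about L: R_y·12 − 750·16.7 − 35850 = 0 → R_y = 48375/12 = 4031.25 ≈ 4031 lb.
ΣF_y = 0: L_y + 4031.25 − 750 = 0 → L_y = -3281 lb.
ΣF_x = 0: no horizontal applied forces, so L_x = 0.

L_x = 0, L_y = -3281 lb, R_y = 4031 lb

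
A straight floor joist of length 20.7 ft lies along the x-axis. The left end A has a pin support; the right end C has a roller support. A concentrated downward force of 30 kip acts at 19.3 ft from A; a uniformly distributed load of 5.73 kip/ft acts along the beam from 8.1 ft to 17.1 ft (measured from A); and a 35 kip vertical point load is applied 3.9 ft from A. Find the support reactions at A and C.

A_x = 0, A_y = 50.61 kip, C_y = 65.96 kip

Resultant of the distributed load: 5.73 × 9 = 51.57 kip at 12.6 ft from A.
ΣM about A: C_y·20.7 − 30·19.3 − (5.73·9)·12.6 − 35·3.9 = 0 → C_y = 1365.282/20.7 = 65.9557 ≈ 65.96 kip.
ΣF_y = 0: A_y + 65.9557 − 30 − 5.73·9 − 35 = 0 → A_y = 50.61 kip.
ΣF_x = 0: no horizontal applied forces, so A_x = 0.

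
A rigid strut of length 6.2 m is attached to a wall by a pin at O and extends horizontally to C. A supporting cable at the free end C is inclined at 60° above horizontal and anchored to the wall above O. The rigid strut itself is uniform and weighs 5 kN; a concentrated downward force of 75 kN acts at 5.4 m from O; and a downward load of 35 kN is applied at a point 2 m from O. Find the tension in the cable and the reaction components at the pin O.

ΣM about O: T·sin60°·6.2 − 5·3.1 − 75·5.4 − 35·2 = 0 → T = 490.5/(6.2·0.866025) = 91.3518 ≈ 91.35 kN.
ΣF_x = 0: O_x − T·cos60° = 0 → O_x = 91.3518 × 0.5 = 45.68 kN.
ΣF_y = 0: O_y + T·sin60° − 5 − 75 − 35 = 0 → O_y = 115 − 91.3518 × 0.866025 = 35.89 kN.

T = 91.35 kN, O_x = 45.68 kN, O_y = 35.89 kN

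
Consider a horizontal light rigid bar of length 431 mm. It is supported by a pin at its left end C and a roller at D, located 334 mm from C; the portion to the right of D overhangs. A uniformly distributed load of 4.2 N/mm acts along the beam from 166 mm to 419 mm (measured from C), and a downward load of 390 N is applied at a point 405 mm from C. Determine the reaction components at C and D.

C_x = 0, C_y = 49.13 N, D_y = 1403 N

Resultant of the distributed load: 4.2 × 253 = 1062.6 N at 292.5 mm from C.
ΣM about C: D_y·334 − (4.2·253)·292.5 − 390·405 = 0 → D_y = 468760.5/334 = 1403.47 ≈ 1403 N.
ΣF_y = 0: C_y + 1403.47 − 4.2·253 − 390 = 0 → C_y = 49.13 N.
ΣF_x = 0: no horizontal applied forces, so C_x = 0.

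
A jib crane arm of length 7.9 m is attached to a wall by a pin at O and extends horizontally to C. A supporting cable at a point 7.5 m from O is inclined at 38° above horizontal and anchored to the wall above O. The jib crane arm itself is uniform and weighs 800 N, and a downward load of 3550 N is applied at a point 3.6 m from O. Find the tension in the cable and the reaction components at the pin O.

T = 3452 N, O_x = 2720 N, O_y = 2225 N

ΣM about O: T·sin38°·7.5 − 800·3.95 − 3550·3.6 = 0 → T = 15940/(7.5·0.615661) = 3452.12 ≈ 3452 N.
ΣF_x = 0: O_x − T·cos38° = 0 → O_x = 3452.12 × 0.788011 = 2720 N.
ΣF_y = 0: O_y + T·sin38° − 800 − 3550 = 0 → O_y = 4350 − 3452.12 × 0.615661 = 2225 N.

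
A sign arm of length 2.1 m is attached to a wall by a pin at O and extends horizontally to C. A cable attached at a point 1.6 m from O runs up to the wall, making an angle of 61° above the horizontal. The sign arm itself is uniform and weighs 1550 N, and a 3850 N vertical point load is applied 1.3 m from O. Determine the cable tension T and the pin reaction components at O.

ΣM about O: T·sin61°·1.6 − 1550·1.05 − 3850·1.3 = 0 → T = 6632.5/(1.6·0.87462) = 4739.56 ≈ 4740 N.
ΣF_x = 0: O_x − T·cos61° = 0 → O_x = 4739.56 × 0.48481 = 2298 N.
ΣF_y = 0: O_y + T·sin61° − 1550 − 3850 = 0 → O_y = 5400 − 4739.56 × 0.87462 = 1255 N.

T = 4740 N, O_x = 2298 N, O_y = 1255 N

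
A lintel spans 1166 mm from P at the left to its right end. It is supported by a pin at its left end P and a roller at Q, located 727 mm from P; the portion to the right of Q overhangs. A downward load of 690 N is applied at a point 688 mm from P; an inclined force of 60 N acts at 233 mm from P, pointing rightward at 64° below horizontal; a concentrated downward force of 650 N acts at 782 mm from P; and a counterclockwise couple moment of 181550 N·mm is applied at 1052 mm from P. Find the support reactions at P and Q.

Moments about P: Q_y·727 − 690·688 − 60·sin64°·233 − 650·782 + 181550 = 0 → Q_y = 814035/727 = 1119.72 ≈ 1120 N.
ΣF_y = 0: P_y + 1119.72 − 690 − 60·sin64° − 650 = 0 → P_y = 274.2 N.
ΣF_x = 0: P_x + 60·cos64° = 0 → P_x = -26.30 N.

P_x = -26.30 N, P_y = 274.2 N, Q_y = 1120 N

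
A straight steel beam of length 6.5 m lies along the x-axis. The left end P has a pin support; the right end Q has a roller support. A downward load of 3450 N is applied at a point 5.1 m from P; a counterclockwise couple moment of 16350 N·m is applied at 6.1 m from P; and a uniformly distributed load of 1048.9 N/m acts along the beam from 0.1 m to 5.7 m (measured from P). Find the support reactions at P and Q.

P_x = 0, P_y = 6512 N, Q_y = 2812 N

Resultant of the distributed load: 1048.9 × 5.6 = 5873.84 N at 2.9 m from P.
Taking moments about P: Q_y·6.5 − 3450·5.1 + 16350 − (1048.9·5.6)·2.9 = 0 → Q_y = 18279.136/6.5 = 2812.17 ≈ 2812 N.
ΣF_y = 0: P_y + 2812.17 − 3450 − 1048.9·5.6 = 0 → P_y = 6512 N.
ΣF_x = 0: no horizontal applied forces, so P_x = 0.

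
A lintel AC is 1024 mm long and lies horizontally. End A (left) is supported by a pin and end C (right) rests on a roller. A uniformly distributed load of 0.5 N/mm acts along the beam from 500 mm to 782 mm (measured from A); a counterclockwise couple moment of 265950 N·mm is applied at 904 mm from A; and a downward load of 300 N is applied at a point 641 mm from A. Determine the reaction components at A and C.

Resultant of the distributed load: 0.5 × 282 = 141 N at 641 mm from A.
Moments about A: C_y·1024 − (0.5·282)·641 + 265950 − 300·641 = 0 → C_y = 16731/1024 = 16.3389 ≈ 16.34 N.
ΣF_y = 0: A_y + 16.3389 − 0.5·282 − 300 = 0 → A_y = 424.7 N.
ΣF_x = 0: no horizontal applied forces, so A_x = 0.

A_x = 0, A_y = 424.7 N, C_y = 16.34 N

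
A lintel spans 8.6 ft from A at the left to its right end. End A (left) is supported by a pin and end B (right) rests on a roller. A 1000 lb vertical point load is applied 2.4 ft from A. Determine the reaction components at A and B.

A_x = 0, A_y = 720.9 lb, B_y = 279.1 lb

ΣM about A: B_y·8.6 − 1000·2.4 = 0 → B_y = 2400/8.6 = 279.07 ≈ 279.1 lb.
ΣF_y = 0: A_y + 279.07 − 1000 = 0 → A_y = 720.9 lb.
ΣF_x = 0: no horizontal applied forces, so A_x = 0.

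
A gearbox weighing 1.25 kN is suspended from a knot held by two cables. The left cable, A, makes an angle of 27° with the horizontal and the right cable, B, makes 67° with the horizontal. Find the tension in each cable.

ΣF_x = 0: −T_A·cos27° + T_B·cos67° = 0 → T_B = 2.28036·T_A.
ΣF_y = 0: T_A·sin27° + T_B·sin67° = 1.25.
Substitute: T_A·(0.45399 + 2.28036·0.920505) = 1.25 → T_A = 0.489606 ≈ 0.4896 kN.
Then T_B = 2.28036 × 0.489606 = 1.116 kN.

T_A = 0.4896 kN, T_B = 1.116 kN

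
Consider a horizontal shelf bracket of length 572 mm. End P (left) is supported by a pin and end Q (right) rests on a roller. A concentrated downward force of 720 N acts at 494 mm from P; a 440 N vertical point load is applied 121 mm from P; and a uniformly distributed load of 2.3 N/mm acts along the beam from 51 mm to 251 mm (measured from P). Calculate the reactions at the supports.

Resultant of the distributed load: 2.3 × 200 = 460 N at 151 mm from P.
Moments about P: Q_y·572 − 720·494 − 440·121 − (2.3·200)·151 = 0 → Q_y = 478380/572 = 836.329 ≈ 836.3 N.
ΣF_y = 0: P_y + 836.329 − 720 − 440 − 2.3·200 = 0 → P_y = 783.7 N.
ΣF_x = 0: no horizontal applied forces, so P_x = 0.

P_x = 0, P_y = 783.7 N, Q_y = 836.3 N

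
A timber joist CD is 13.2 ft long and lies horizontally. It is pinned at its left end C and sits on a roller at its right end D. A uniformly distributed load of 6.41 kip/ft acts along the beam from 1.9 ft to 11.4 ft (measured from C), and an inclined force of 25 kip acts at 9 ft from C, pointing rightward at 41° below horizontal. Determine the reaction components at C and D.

Resultant of the distributed load: 6.41 × 9.5 = 60.895 kip at 6.65 ft from C.
Taking moments about C: D_y·13.2 − (6.41·9.5)·6.65 − 25·sin41°·9 = 0 → D_y = 552.565/13.2 = 41.861 ≈ 41.86 kip.
ΣF_y = 0: C_y + 41.861 − 6.41·9.5 − 25·sin41° = 0 → C_y = 35.44 kip.
ΣF_x = 0: C_x + 25·cos41° = 0 → C_x = -18.87 kip.

C_x = -18.87 kip, C_y = 35.44 kip, D_y = 41.86 kip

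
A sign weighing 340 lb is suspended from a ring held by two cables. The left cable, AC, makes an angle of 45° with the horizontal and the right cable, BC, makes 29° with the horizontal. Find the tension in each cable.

T_AC = 309.4 lb, T_BC = 250.1 lb

ΣF_x = 0: −T_AC·cos45° + T_BC·cos29° = 0 → T_BC = 0.808473·T_AC.
ΣF_y = 0: T_AC·sin45° + T_BC·sin29° = 340.
Substitute: T_AC·(0.707107 + 0.808473·0.48481) = 340 → T_AC = 309.354 ≈ 309.4 lb.
Then T_BC = 0.808473 × 309.354 = 250.1 lb.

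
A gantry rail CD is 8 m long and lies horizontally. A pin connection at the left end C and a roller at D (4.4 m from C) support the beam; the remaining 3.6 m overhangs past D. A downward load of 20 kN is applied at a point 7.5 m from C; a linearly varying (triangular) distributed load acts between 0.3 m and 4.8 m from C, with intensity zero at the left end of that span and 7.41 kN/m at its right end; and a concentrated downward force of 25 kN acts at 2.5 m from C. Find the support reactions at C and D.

C_x = 0, C_y = 0.8727 kN, D_y = 60.80 kN

Resultant of the triangular load: ½ × 7.41 × 4.5 = 16.6725 kN, acting at 3.3 m from C (one-third of the span from the peak).
Taking moments about C: D_y·4.4 − 20·7.5 − (½·7.41·4.5)·3.3 − 25·2.5 = 0 → D_y = 267.51925/4.4 = 60.7998 ≈ 60.80 kN.
ΣF_y = 0: C_y + 60.7998 − 20 − ½·7.41·4.5 − 25 = 0 → C_y = 0.8727 kN.
ΣF_x = 0: no horizontal applied forces, so C_x = 0.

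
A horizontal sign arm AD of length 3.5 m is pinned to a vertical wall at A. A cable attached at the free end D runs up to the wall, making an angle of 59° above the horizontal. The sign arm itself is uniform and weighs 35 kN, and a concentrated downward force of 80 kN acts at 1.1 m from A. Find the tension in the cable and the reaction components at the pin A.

ΣM about A: T·sin59°·3.5 − 35·1.75 − 80·1.1 = 0 → T = 149.25/(3.5·0.857167) = 49.7486 ≈ 49.75 kN.
ΣF_x = 0: A_x − T·cos59° = 0 → A_x = 49.7486 × 0.515038 = 25.62 kN.
ΣF_y = 0: A_y + T·sin59° − 35 − 80 = 0 → A_y = 115 − 49.7486 × 0.857167 = 72.36 kN.

T = 49.75 kN, A_x = 25.62 kN, A_y = 72.36 kN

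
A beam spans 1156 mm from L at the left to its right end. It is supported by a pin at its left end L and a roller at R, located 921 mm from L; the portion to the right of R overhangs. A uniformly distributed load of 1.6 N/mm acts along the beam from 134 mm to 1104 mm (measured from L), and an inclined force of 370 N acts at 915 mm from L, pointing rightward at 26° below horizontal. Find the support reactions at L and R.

L_x = -332.6 N, L_y = 510.0 N, R_y = 1204 N

Resultant of the distributed load: 1.6 × 970 = 1552 N at 619 mm from L.
Moments about L: R_y·921 − (1.6·970)·619 − 370·sin26°·915 = 0 → R_y = 1109100/921 = 1204.23 ≈ 1204 N.
ΣF_y = 0: L_y + 1204.23 − 1.6·970 − 370·sin26° = 0 → L_y = 510.0 N.
ΣF_x = 0: L_x + 370·cos26° = 0 → L_x = -332.6 N.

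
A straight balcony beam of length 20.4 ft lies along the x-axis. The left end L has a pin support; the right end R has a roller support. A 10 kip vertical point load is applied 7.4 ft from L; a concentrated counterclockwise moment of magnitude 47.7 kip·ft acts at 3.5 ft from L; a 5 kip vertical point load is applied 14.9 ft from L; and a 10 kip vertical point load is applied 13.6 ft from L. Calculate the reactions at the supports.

Taking moments about L: R_y·20.4 − 10·7.4 + 47.7 − 5·14.9 − 10·13.6 = 0 → R_y = 236.8/20.4 = 11.6078 ≈ 11.61 kip.
ΣF_y = 0: L_y + 11.6078 − 10 − 5 − 10 = 0 → L_y = 13.39 kip.
ΣF_x = 0: no horizontal applied forces, so L_x = 0.

L_x = 0, L_y = 13.39 kip, R_y = 11.61 kip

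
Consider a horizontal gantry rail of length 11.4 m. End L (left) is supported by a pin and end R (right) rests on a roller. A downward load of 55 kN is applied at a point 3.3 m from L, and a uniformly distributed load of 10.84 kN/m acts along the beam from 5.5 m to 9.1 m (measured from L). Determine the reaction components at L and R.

Resultant of the distributed load: 10.84 × 3.6 = 39.024 kN at 7.3 m from L.
Moments about L: R_y·11.4 − 55·3.3 − (10.84·3.6)·7.3 = 0 → R_y = 466.3752/11.4 = 40.9101 ≈ 40.91 kN.
ΣF_y = 0: L_y + 40.9101 − 55 − 10.84·3.6 = 0 → L_y = 53.11 kN.
ΣF_x = 0: no horizontal applied forces, so L_x = 0.

L_x = 0, L_y = 53.11 kN, R_y = 40.91 kN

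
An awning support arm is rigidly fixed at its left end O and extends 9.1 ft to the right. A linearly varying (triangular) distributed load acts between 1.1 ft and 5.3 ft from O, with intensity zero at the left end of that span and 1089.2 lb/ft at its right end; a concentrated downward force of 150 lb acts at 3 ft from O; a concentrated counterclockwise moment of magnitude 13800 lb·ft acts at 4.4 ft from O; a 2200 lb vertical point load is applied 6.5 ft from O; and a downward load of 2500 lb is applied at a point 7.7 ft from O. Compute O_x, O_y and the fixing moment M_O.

Resultant of the triangular load: ½ × 1089.2 × 4.2 = 2287.32 lb, acting at 3.9 ft from O (one-third of the span from the peak).
ΣF_x = 0: O_x = 0.
ΣF_y = 0: O_y − ½·1089.2·4.2 − 150 − 2200 − 2500 = 0 → O_y = 7137 lb.
ΣM about O: M_O − (½·1089.2·4.2)·3.9 − 150·3 + 13800 − 2200·6.5 − 2500·7.7 = 0 → M_O = 29120 lb·ft.

O_x = 0, O_y = 7137 lb, M_O = 29120 lb·ft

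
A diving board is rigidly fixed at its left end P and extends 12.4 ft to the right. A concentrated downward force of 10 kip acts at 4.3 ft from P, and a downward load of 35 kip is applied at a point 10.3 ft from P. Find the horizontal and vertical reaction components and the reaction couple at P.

P_x = 0, P_y = 45.00 kip, M_P = 403.5 kip·ft

ΣF_x = 0: P_x = 0.
ΣF_y = 0: P_y − 10 − 35 = 0 → P_y = 45.00 kip.
ΣM about P: M_P − 10·4.3 − 35·10.3 = 0 → M_P = 403.5 kip·ft.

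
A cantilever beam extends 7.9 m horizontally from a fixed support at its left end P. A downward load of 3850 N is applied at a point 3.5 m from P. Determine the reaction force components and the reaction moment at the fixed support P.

P_x = 0, P_y = 3850 N, M_P = 13480 N·m

ΣF_x = 0: P_x = 0.
ΣF_y = 0: P_y − 3850 = 0 → P_y = 3850 N.
ΣM about P: M_P − 3850·3.5 = 0 → M_P = 13480 N·m.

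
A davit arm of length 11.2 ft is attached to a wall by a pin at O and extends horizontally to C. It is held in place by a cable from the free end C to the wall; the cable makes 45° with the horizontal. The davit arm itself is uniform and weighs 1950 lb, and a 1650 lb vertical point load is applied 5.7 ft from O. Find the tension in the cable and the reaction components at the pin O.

ΣM about O: T·sin45°·11.2 − 1950·5.6 − 1650·5.7 = 0 → T = 20325/(11.2·0.707107) = 2566.42 ≈ 2566 lb.
ΣF_x = 0: O_x − T·cos45° = 0 → O_x = 2566.42 × 0.707107 = 1815 lb.
ΣF_y = 0: O_y + T·sin45° − 1950 − 1650 = 0 → O_y = 3600 − 2566.42 × 0.707107 = 1785 lb.

T = 2566 lb, O_x = 1815 lb, O_y = 1785 lb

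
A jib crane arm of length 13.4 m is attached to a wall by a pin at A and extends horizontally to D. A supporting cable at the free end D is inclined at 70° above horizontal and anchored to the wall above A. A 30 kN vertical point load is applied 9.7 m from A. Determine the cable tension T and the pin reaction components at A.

T = 23.11 kN, A_x = 7.904 kN, A_y = 8.284 kN

ΣM about A: T·sin70°·13.4 − 30·9.7 = 0 → T = 291/(13.4·0.939693) = 23.1101 ≈ 23.11 kN.
ΣF_x = 0: A_x − T·cos70° = 0 → A_x = 23.1101 × 0.34202 = 7.904 kN.
ΣF_y = 0: A_y + T·sin70° − 30 = 0 → A_y = 30 − 23.1101 × 0.939693 = 8.284 kN.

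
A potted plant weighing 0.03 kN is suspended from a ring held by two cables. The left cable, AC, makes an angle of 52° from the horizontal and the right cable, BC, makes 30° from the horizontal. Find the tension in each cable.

T_AC = 0.02624 kN, T_BC = 0.01865 kN

ΣF_x = 0: −T_AC·cos52° + T_BC·cos30° = 0 → T_BC = 0.710905·T_AC.
ΣF_y = 0: T_AC·sin52° + T_BC·sin30° = 0.03.
Substitute: T_AC·(0.788011 + 0.710905·0.5) = 0.03 → T_AC = 0.0262361 ≈ 0.02624 kN.
Then T_BC = 0.710905 × 0.0262361 = 0.01865 kN.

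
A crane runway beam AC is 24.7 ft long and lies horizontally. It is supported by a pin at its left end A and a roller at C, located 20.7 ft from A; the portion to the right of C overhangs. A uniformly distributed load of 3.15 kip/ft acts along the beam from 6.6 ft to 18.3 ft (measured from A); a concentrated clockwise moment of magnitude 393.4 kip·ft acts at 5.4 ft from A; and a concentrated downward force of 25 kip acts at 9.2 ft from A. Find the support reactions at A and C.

Resultant of the distributed load: 3.15 × 11.7 = 36.855 kip at 12.45 ft from A.
ΣM about A: C_y·20.7 − (3.15·11.7)·12.45 − 393.4 − 25·9.2 = 0 → C_y = 1082.24475/20.7 = 52.2824 ≈ 52.28 kip.
ΣF_y = 0: A_y + 52.2824 − 3.15·11.7 − 25 = 0 → A_y = 9.573 kip.
ΣF_x = 0: no horizontal applied forces, so A_x = 0.

A_x = 0, A_y = 9.573 kip, C_y = 52.28 kip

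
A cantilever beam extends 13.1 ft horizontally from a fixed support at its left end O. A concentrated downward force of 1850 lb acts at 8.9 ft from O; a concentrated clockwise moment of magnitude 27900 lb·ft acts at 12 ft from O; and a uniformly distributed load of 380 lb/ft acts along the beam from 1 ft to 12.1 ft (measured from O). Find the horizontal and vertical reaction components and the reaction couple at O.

O_x = 0, O_y = 6068 lb, M_O = 71990 lb·ft

Resultant of the distributed load: 380 × 11.1 = 4218 lb at 6.55 ft from O.
ΣF_x = 0: O_x = 0.
ΣF_y = 0: O_y − 1850 − 380·11.1 = 0 → O_y = 6068 lb.
ΣM about O: M_O − 1850·8.9 − 27900 − (380·11.1)·6.55 = 0 → M_O = 71990 lb·ft.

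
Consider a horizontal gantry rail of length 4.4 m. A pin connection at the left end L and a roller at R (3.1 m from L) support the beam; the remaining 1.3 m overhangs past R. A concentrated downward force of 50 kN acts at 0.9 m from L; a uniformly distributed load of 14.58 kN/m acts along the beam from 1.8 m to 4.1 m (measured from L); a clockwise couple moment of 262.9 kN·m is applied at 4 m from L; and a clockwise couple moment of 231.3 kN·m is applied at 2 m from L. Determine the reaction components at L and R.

Resultant of the distributed load: 14.58 × 2.3 = 33.534 kN at 2.95 m from L.
ΣM about L: R_y·3.1 − 50·0.9 − (14.58·2.3)·2.95 − 262.9 − 231.3 = 0 → R_y = 638.1253/3.1 = 205.847 ≈ 205.8 kN.
ΣF_y = 0: L_y + 205.847 − 50 − 14.58·2.3 = 0 → L_y = -122.3 kN.
ΣF_x = 0: no horizontal applied forces, so L_x = 0.

L_x = 0, L_y = -122.3 kN, R_y = 205.8 kN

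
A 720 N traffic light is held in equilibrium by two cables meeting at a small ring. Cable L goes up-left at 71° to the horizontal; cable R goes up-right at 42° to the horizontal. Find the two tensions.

ΣF_x = 0: −T_L·cos71° + T_R·cos42° = 0 → T_R = 0.438095·T_L.
ΣF_y = 0: T_L·sin71° + T_R·sin42° = 720.
Substitute: T_L·(0.945519 + 0.438095·0.669131) = 720 → T_L = 581.272 ≈ 581.3 N.
Then T_R = 0.438095 × 581.272 = 254.7 N.

T_L = 581.3 N, T_R = 254.7 N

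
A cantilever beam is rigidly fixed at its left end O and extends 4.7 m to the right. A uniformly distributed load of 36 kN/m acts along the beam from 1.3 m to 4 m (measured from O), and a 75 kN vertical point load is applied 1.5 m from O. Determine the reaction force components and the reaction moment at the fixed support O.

O_x = 0, O_y = 172.2 kN, M_O = 370.1 kN·m

Resultant of the distributed load: 36 × 2.7 = 97.2 kN at 2.65 m from O.
ΣF_x = 0: O_x = 0.
ΣF_y = 0: O_y − 36·2.7 − 75 = 0 → O_y = 172.2 kN.
ΣM about O: M_O − (36·2.7)·2.65 − 75·1.5 = 0 → M_O = 370.1 kN·m.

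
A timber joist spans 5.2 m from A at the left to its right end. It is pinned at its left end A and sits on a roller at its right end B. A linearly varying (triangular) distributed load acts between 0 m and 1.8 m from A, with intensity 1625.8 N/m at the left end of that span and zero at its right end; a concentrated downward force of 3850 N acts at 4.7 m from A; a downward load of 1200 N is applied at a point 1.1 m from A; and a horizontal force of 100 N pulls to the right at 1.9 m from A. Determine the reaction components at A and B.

Resultant of the triangular load: ½ × 1625.8 × 1.8 = 1463.22 N, acting at 0.6 m from A (one-third of the span from the peak).
ΣM about A: B_y·5.2 − (½·1625.8·1.8)·0.6 − 3850·4.7 − 1200·1.1 = 0 → B_y = 20292.932/5.2 = 3902.49 ≈ 3902 N.
ΣF_y = 0: A_y + 3902.49 − ½·1625.8·1.8 − 3850 − 1200 = 0 → A_y = 2611 N.
ΣF_x = 0: A_x + 100 = 0 → A_x = -100.0 N.

A_x = -100.0 N, A_y = 2611 N, B_y = 3902 N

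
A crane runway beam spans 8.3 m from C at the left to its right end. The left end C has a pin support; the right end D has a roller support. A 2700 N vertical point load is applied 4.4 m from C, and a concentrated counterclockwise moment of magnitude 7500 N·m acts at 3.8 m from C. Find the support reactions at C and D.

Moments about C: D_y·8.3 − 2700·4.4 + 7500 = 0 → D_y = 4380/8.3 = 527.711 ≈ 527.7 N.
ΣF_y = 0: C_y + 527.711 − 2700 = 0 → C_y = 2172 N.
ΣF_x = 0: no horizontal applied forces, so C_x = 0.

C_x = 0, C_y = 2172 N, D_y = 527.7 N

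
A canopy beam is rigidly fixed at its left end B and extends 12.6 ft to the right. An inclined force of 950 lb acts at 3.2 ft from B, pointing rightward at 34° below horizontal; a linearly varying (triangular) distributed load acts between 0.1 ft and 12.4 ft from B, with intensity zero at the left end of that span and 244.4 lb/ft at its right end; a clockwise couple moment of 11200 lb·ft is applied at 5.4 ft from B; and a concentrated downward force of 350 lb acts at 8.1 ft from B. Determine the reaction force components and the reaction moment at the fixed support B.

Resultant of the triangular load: ½ × 244.4 × 12.3 = 1503.06 lb, acting at 8.3 ft from B (one-third of the span from the peak).
ΣF_x = 0: B_x + 950·cos34° = 0 → B_x = -787.6 lb.
ΣF_y = 0: B_y − 950·sin34° − ½·244.4·12.3 − 350 = 0 → B_y = 2384 lb.
ΣM about B: M_B − 950·sin34°·3.2 − (½·244.4·12.3)·8.3 − 11200 − 350·8.1 = 0 → M_B = 28210 lb·ft.

B_x = -787.6 lb, B_y = 2384 lb, M_B = 28210 lb·ft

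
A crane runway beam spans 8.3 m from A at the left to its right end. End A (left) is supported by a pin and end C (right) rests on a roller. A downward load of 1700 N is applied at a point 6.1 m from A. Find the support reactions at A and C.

A_x = 0, A_y = 450.6 N, C_y = 1249 N

Moments about A: C_y·8.3 − 1700·6.1 = 0 → C_y = 10370/8.3 = 1249.4 ≈ 1249 N.
ΣF_y = 0: A_y + 1249.4 − 1700 = 0 → A_y = 450.6 N.
ΣF_x = 0: no horizontal applied forces, so A_x = 0.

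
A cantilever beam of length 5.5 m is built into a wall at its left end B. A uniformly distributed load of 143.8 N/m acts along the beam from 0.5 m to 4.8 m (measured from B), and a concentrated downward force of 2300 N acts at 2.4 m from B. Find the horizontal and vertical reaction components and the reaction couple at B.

Resultant of the distributed load: 143.8 × 4.3 = 618.34 N at 2.65 m from B.
ΣF_x = 0: B_x = 0.
ΣF_y = 0: B_y − 143.8·4.3 − 2300 = 0 → B_y = 2918 N.
ΣM about B: M_B − (143.8·4.3)·2.65 − 2300·2.4 = 0 → M_B = 7159 N·m.

B_x = 0, B_y = 2918 N, M_B = 7159 N·m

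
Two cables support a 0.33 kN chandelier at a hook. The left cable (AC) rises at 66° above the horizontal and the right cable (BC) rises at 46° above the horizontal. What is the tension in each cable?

T_AC = 0.2472 kN, T_BC = 0.1448 kN

ΣF_x = 0: −T_AC·cos66° + T_BC·cos46° = 0 → T_BC = 0.58552·T_AC.
ΣF_y = 0: T_AC·sin66° + T_BC·sin46° = 0.33.
Substitute: T_AC·(0.913545 + 0.58552·0.71934) = 0.33 → T_AC = 0.24724 ≈ 0.2472 kN.
Then T_BC = 0.58552 × 0.24724 = 0.1448 kN.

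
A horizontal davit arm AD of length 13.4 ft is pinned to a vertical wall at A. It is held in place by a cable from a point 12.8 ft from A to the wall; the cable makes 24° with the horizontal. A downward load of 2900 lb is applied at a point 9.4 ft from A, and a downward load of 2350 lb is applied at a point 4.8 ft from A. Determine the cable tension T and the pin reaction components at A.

T = 7403 lb, A_x = 6763 lb, A_y = 2239 lb

ΣM about A: T·sin24°·12.8 − 2900·9.4 − 2350·4.8 = 0 → T = 38540/(12.8·0.406737) = 7402.66 ≈ 7403 lb.
ΣF_x = 0: A_x − T·cos24° = 0 → A_x = 7402.66 × 0.913545 = 6763 lb.
ΣF_y = 0: A_y + T·sin24° − 2900 − 2350 = 0 → A_y = 5250 − 7402.66 × 0.406737 = 2239 lb.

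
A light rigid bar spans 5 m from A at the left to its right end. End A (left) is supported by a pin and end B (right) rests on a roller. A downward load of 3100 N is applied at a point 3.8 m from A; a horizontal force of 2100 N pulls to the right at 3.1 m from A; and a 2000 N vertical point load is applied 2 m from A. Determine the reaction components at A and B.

Taking moments about A: B_y·5 − 3100·3.8 − 2000·2 = 0 → B_y = 15780/5 = 3156 N.
ΣF_y = 0: A_y + 3156 − 3100 − 2000 = 0 → A_y = 1944 N.
ΣF_x = 0: A_x + 2100 = 0 → A_x = -2100 N.

A_x = -2100 N, A_y = 1944 N, B_y = 3156 N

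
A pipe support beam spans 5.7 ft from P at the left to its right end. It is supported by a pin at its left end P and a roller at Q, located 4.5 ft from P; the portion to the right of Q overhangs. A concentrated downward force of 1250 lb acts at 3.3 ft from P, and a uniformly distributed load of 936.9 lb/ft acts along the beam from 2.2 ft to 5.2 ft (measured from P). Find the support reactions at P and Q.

P_x = 0, P_y = 833.0 lb, Q_y = 3228 lb

Resultant of the distributed load: 936.9 × 3 = 2810.7 lb at 3.7 ft from P.
ΣM about P: Q_y·4.5 − 1250·3.3 − (936.9·3)·3.7 = 0 → Q_y = 14524.59/4.5 = 3227.69 ≈ 3228 lb.
ΣF_y = 0: P_y + 3227.69 − 1250 − 936.9·3 = 0 → P_y = 833.0 lb.
ΣF_x = 0: no horizontal applied forces, so P_x = 0.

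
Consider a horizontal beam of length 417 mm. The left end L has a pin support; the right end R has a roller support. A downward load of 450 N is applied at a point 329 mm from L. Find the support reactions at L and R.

L_x = 0, L_y = 94.96 N, R_y = 355.0 N

Taking moments about L: R_y·417 − 450·329 = 0 → R_y = 148050/417 = 355.036 ≈ 355.0 N.
ΣF_y = 0: L_y + 355.036 − 450 = 0 → L_y = 94.96 N.
ΣF_x = 0: no horizontal applied forces, so L_x = 0.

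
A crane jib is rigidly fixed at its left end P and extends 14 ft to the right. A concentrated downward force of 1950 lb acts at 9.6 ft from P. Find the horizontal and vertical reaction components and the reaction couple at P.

ΣF_x = 0: P_x = 0.
ΣF_y = 0: P_y − 1950 = 0 → P_y = 1950 lb.
ΣM about P: M_P − 1950·9.6 = 0 → M_P = 18720 lb·ft.

P_x = 0, P_y = 1950 lb, M_P = 18720 lb·ft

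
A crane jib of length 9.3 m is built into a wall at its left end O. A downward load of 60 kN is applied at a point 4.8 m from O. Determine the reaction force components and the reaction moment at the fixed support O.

O_x = 0, O_y = 60.00 kN, M_O = 288.0 kN·m

ΣF_x = 0: O_x = 0.
ΣF_y = 0: O_y − 60 = 0 → O_y = 60.00 kN.
ΣM about O: M_O − 60·4.8 = 0 → M_O = 288.0 kN·m.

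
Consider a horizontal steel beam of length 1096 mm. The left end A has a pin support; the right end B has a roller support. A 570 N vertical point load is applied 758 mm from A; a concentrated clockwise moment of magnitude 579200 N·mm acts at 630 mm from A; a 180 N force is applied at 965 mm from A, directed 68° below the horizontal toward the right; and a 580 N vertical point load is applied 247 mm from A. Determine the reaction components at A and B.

Moments about A: B_y·1096 − 570·758 − 579200 − 180·sin68°·965 − 580·247 = 0 → B_y = 1315570/1096 = 1200.34 ≈ 1200 N.
ΣF_y = 0: A_y + 1200.34 − 570 − 180·sin68° − 580 = 0 → A_y = 116.6 N.
ΣF_x = 0: A_x + 180·cos68° = 0 → A_x = -67.43 N.

A_x = -67.43 N, A_y = 116.6 N, B_y = 1200 N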